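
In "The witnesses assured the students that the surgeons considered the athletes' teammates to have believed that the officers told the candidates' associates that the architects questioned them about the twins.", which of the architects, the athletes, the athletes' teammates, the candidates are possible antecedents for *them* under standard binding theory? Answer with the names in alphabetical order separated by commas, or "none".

the athletes, the athletes' teammates, the candidates

*them* is a pronoun; Principle B requires it to be free in its binding domain — the clause headed by 'questioned'.
— the architects: subject of the clause headed by 'questioned'; c-commands the pronoun within its binding domain — blocked (Principle B).
— the athletes: possessor inside the subject DP of the clause headed by 'believed'; does not c-command the pronoun — Principle B does not apply; allowed.
— the athletes' teammates: subject of the clause headed by 'believed'; c-commands the pronoun but lies outside its binding domain — allowed.
— the candidates: possessor inside the object DP of the clause headed by 'told'; does not c-command the pronoun — Principle B does not apply; allowed.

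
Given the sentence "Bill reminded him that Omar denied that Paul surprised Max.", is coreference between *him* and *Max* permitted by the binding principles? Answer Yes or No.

*him* is a pronoun; Principle B requires it to be free in its binding domain — the matrix clause.
— Max: object of the clause headed by 'surprised'; is c-commanded by the pronoun; coreference would bind this R-expression — blocked (Principle C).

No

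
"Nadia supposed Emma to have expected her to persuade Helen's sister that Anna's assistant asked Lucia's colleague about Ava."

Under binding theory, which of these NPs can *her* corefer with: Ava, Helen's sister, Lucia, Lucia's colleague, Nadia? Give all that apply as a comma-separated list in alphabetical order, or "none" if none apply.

*her* is a pronoun; Principle B requires it to be free in its binding domain — the clause headed by 'expected'.
— Ava: second object of the clause headed by 'asked'; is c-commanded by the pronoun; coreference would bind this R-expression — blocked (Principle C).
— Helen's sister: object of the clause headed by 'persuade'; is c-commanded by the pronoun; coreference would bind this R-expression — blocked (Principle C).
— Lucia: possessor inside the object DP of the clause headed by 'asked'; is c-commanded by the pronoun; coreference would bind this R-expression — blocked (Principle C).
— Lucia's colleague: object of the clause headed by 'asked'; is c-commanded by the pronoun; coreference would bind this R-expression — blocked (Principle C).
— Nadia: subject of the matrix clause; c-commands the pronoun but lies outside its binding domain — allowed.

Nadia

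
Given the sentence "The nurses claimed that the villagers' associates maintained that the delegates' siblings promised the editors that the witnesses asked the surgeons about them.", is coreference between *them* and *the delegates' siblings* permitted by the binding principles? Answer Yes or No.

*them* is a pronoun; Principle B requires it to be free in its binding domain — the clause headed by 'asked'.
— the delegates' siblings: subject of the clause headed by 'promised'; c-commands the pronoun but lies outside its binding domain — allowed.

Yes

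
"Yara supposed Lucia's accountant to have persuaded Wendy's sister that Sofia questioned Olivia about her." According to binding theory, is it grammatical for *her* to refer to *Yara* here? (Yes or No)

*Yara* is an R-expression; Principle C requires it to be free (not bound by any c-commanding expression).
— her: second object of the clause headed by 'questioned'; the pronoun does not c-command the R-expression — coreference allowed.

Yes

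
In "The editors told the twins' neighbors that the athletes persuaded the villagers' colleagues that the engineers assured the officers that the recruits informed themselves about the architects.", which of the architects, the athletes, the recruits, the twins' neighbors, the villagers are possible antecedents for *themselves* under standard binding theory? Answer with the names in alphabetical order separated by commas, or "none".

*themselves* is a reflexive; Principle A requires it to be bound within its binding domain — the clause headed by 'informed'.
— the architects: second object of the clause headed by 'informed'; does not c-command the reflexive — cannot bind it (Principle A).
— the athletes: subject of the clause headed by 'persuaded'; c-commands the reflexive but lies outside its binding domain — cannot bind it (Principle A).
— the recruits: subject of the clause headed by 'informed'; c-commands the reflexive within its binding domain — allowed (Principle A).
— the twins' neighbors: object of the matrix clause; c-commands the reflexive but lies outside its binding domain — cannot bind it (Principle A).
— the villagers: possessor inside the object DP of the clause headed by 'persuaded'; does not c-command the reflexive — cannot bind it (Principle A).

the recruits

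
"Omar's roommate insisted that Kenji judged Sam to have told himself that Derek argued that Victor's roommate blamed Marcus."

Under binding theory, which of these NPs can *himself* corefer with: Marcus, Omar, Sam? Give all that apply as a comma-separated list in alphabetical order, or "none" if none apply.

Sam

*himself* is a reflexive; Principle A requires it to be bound within its binding domain — the clause headed by 'told'.
— Marcus: object of the clause headed by 'blamed'; does not c-command the reflexive — cannot bind it (Principle A).
— Omar: possessor inside the subject DP of the matrix clause; does not c-command the reflexive — cannot bind it (Principle A).
— Sam: subject of the clause headed by 'told'; c-commands the reflexive within its binding domain — allowed (Principle A).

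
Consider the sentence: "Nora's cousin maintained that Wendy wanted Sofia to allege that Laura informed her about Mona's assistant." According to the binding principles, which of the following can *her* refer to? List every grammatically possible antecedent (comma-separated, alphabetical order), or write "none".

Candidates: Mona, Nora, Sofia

*her* is a pronoun; Principle B requires it to be free in its binding domain — the clause headed by 'informed'.
— Mona: possessor inside the second object DP of the clause headed by 'informed'; is c-commanded by the pronoun; coreference would bind this R-expression — blocked (Principle C).
— Nora: possessor inside the subject DP of the matrix clause; does not c-command the pronoun — Principle B does not apply; allowed.
— Sofia: subject of the clause headed by 'allege'; c-commands the pronoun but lies outside its binding domain — allowed.

Nora, Sofia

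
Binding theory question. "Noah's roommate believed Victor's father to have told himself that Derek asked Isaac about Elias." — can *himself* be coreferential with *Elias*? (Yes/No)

*himself* is a reflexive; Principle A requires it to be bound within its binding domain — the clause headed by 'told'.
— Elias: second object of the clause headed by 'asked'; does not c-command the reflexive — cannot bind it (Principle A).

No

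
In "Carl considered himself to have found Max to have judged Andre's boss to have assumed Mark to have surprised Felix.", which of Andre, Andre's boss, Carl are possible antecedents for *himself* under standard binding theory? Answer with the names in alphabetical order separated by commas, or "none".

*himself* is a reflexive; Principle A requires it to be bound within its binding domain — the matrix clause.
— Andre: possessor inside the subject DP of the clause headed by 'assumed'; does not c-command the reflexive — cannot bind it (Principle A).
— Andre's boss: subject of the clause headed by 'assumed'; does not c-command the reflexive — cannot bind it (Principle A).
— Carl: subject of the matrix clause; c-commands the reflexive within its binding domain — allowed (Principle A).

Carl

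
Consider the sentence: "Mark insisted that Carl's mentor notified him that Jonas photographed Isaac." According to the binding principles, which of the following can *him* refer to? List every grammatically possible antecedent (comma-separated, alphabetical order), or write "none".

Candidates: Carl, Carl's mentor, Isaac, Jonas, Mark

Carl, Mark

*him* is a pronoun; Principle B requires it to be free in its binding domain — the clause headed by 'notified'.
— Carl: possessor inside the subject DP of the clause headed by 'notified'; does not c-command the pronoun — Principle B does not apply; allowed.
— Carl's mentor: subject of the clause headed by 'notified'; c-commands the pronoun within its binding domain — blocked (Principle B).
— Isaac: object of the clause headed by 'photographed'; is c-commanded by the pronoun; coreference would bind this R-expression — blocked (Principle C).
— Jonas: subject of the clause headed by 'photographed'; is c-commanded by the pronoun; coreference would bind this R-expression — blocked (Principle C).
— Mark: subject of the matrix clause; c-commands the pronoun but lies outside its binding domain — allowed.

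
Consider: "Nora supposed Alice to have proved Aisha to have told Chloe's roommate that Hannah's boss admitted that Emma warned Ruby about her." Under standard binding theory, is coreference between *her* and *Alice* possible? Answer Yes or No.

Yes

*Alice* is an R-expression; Principle C requires it to be free (not bound by any c-commanding expression).
— her: second object of the clause headed by 'warned'; the pronoun does not c-command the R-expression — coreference allowed.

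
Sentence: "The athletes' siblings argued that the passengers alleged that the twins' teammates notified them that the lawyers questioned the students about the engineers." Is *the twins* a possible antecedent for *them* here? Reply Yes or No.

*them* is a pronoun; Principle B requires it to be free in its binding domain — the clause headed by 'notified'.
— the twins: possessor inside the subject DP of the clause headed by 'notified'; does not c-command the pronoun — Principle B does not apply; allowed.

Yes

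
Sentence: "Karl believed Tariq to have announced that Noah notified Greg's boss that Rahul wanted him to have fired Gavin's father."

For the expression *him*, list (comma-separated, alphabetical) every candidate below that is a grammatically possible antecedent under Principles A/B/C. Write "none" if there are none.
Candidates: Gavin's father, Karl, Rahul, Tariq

Karl, Tariq

*him* is a pronoun; Principle B requires it to be free in its binding domain — the clause headed by 'wanted'.
— Gavin's father: object of the clause headed by 'fired'; is c-commanded by the pronoun; coreference would bind this R-expression — blocked (Principle C).
— Karl: subject of the matrix clause; c-commands the pronoun but lies outside its binding domain — allowed.
— Rahul: subject of the clause headed by 'wanted'; c-commands the pronoun within its binding domain — blocked (Principle B).
— Tariq: subject of the clause headed by 'announced'; c-commands the pronoun but lies outside its binding domain — allowed.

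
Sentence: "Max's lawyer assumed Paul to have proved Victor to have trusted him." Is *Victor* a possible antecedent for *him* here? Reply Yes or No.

*him* is a pronoun; Principle B requires it to be free in its binding domain — the clause headed by 'trusted'.
— Victor: subject of the clause headed by 'trusted'; c-commands the pronoun within its binding domain — blocked (Principle B).

No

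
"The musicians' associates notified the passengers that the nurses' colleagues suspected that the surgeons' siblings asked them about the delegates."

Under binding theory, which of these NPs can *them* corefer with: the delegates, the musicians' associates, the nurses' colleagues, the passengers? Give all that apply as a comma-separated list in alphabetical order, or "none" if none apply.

the musicians' associates, the nurses' colleagues, the passengers

*them* is a pronoun; Principle B requires it to be free in its binding domain — the clause headed by 'asked'.
— the delegates: second object of the clause headed by 'asked'; is c-commanded by the pronoun; coreference would bind this R-expression — blocked (Principle C).
— the musicians' associates: subject of the matrix clause; c-commands the pronoun but lies outside its binding domain — allowed.
— the nurses' colleagues: subject of the clause headed by 'suspected'; c-commands the pronoun but lies outside its binding domain — allowed.
— the passengers: object of the matrix clause; c-commands the pronoun but lies outside its binding domain — allowed.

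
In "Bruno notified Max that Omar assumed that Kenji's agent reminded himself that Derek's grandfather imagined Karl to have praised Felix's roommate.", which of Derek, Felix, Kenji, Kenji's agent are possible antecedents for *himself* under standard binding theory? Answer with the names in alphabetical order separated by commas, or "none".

Kenji's agent

*himself* is a reflexive; Principle A requires it to be bound within its binding domain — the clause headed by 'reminded'.
— Derek: possessor inside the subject DP of the clause headed by 'imagined'; does not c-command the reflexive — cannot bind it (Principle A).
— Felix: possessor inside the object DP of the clause headed by 'praised'; does not c-command the reflexive — cannot bind it (Principle A).
— Kenji: possessor inside the subject DP of the clause headed by 'reminded'; does not c-command the reflexive — cannot bind it (Principle A).
— Kenji's agent: subject of the clause headed by 'reminded'; c-commands the reflexive within its binding domain — allowed (Principle A).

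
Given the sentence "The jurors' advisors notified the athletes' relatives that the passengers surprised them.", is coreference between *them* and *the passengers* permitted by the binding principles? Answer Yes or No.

No

*them* is a pronoun; Principle B requires it to be free in its binding domain — the clause headed by 'surprised'.
— the passengers: subject of the clause headed by 'surprised'; c-commands the pronoun within its binding domain — blocked (Principle B).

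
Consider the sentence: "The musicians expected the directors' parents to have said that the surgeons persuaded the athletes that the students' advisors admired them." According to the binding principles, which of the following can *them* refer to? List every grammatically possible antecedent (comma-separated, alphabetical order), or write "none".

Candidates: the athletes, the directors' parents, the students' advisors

the athletes, the directors' parents

*them* is a pronoun; Principle B requires it to be free in its binding domain — the clause headed by 'admired'.
— the athletes: object of the clause headed by 'persuaded'; c-commands the pronoun but lies outside its binding domain — allowed.
— the directors' parents: subject of the clause headed by 'said'; c-commands the pronoun but lies outside its binding domain — allowed.
— the students' advisors: subject of the clause headed by 'admired'; c-commands the pronoun within its binding domain — blocked (Principle B).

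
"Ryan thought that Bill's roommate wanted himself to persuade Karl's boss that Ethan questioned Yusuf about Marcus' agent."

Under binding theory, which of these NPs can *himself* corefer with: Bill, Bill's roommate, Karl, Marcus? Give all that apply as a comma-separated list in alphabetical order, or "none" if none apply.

*himself* is a reflexive; Principle A requires it to be bound within its binding domain — the clause headed by 'wanted'.
— Bill: possessor inside the subject DP of the clause headed by 'wanted'; does not c-command the reflexive — cannot bind it (Principle A).
— Bill's roommate: subject of the clause headed by 'wanted'; c-commands the reflexive within its binding domain — allowed (Principle A).
— Karl: possessor inside the object DP of the clause headed by 'persuade'; does not c-command the reflexive — cannot bind it (Principle A).
— Marcus: possessor inside the second object DP of the clause headed by 'questioned'; does not c-command the reflexive — cannot bind it (Principle A).

Bill's roommate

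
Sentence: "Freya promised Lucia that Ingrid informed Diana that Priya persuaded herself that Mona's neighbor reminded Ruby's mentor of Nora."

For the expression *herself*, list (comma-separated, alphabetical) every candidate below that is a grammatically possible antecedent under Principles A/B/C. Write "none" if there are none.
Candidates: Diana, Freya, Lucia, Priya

*herself* is a reflexive; Principle A requires it to be bound within its binding domain — the clause headed by 'persuaded'.
— Diana: object of the clause headed by 'informed'; c-commands the reflexive but lies outside its binding domain — cannot bind it (Principle A).
— Freya: subject of the matrix clause; c-commands the reflexive but lies outside its binding domain — cannot bind it (Principle A).
— Lucia: object of the matrix clause; c-commands the reflexive but lies outside its binding domain — cannot bind it (Principle A).
— Priya: subject of the clause headed by 'persuaded'; c-commands the reflexive within its binding domain — allowed (Principle A).

Priya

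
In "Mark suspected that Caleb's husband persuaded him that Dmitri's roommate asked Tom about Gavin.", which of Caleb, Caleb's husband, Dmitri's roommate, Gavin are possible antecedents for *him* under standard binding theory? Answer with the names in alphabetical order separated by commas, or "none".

Caleb

*him* is a pronoun; Principle B requires it to be free in its binding domain — the clause headed by 'persuaded'.
— Caleb: possessor inside the subject DP of the clause headed by 'persuaded'; does not c-command the pronoun — Principle B does not apply; allowed.
— Caleb's husband: subject of the clause headed by 'persuaded'; c-commands the pronoun within its binding domain — blocked (Principle B).
— Dmitri's roommate: subject of the clause headed by 'asked'; is c-commanded by the pronoun; coreference would bind this R-expression — blocked (Principle C).
— Gavin: second object of the clause headed by 'asked'; is c-commanded by the pronoun; coreference would bind this R-expression — blocked (Principle C).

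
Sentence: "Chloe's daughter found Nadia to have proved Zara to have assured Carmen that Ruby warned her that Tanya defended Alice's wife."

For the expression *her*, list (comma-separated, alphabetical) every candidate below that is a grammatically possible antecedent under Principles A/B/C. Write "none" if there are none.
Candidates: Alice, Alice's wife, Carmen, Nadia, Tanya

*her* is a pronoun; Principle B requires it to be free in its binding domain — the clause headed by 'warned'.
— Alice: possessor inside the object DP of the clause headed by 'defended'; is c-commanded by the pronoun; coreference would bind this R-expression — blocked (Principle C).
— Alice's wife: object of the clause headed by 'defended'; is c-commanded by the pronoun; coreference would bind this R-expression — blocked (Principle C).
— Carmen: object of the clause headed by 'assured'; c-commands the pronoun but lies outside its binding domain — allowed.
— Nadia: subject of the clause headed by 'proved'; c-commands the pronoun but lies outside its binding domain — allowed.
— Tanya: subject of the clause headed by 'defended'; is c-commanded by the pronoun; coreference would bind this R-expression — blocked (Principle C).

Carmen, Nadia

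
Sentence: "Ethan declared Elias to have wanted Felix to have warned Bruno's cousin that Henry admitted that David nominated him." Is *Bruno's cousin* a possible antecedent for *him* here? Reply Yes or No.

Yes

*him* is a pronoun; Principle B requires it to be free in its binding domain — the clause headed by 'nominated'.
— Bruno's cousin: object of the clause headed by 'warned'; c-commands the pronoun but lies outside its binding domain — allowed.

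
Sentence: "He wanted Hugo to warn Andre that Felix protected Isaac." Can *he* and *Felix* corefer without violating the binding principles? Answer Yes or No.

No

*Felix* is an R-expression; Principle C requires it to be free (not bound by any c-commanding expression).
— he: subject of the matrix clause; the pronoun c-commands the R-expression — coreference blocked (Principle C).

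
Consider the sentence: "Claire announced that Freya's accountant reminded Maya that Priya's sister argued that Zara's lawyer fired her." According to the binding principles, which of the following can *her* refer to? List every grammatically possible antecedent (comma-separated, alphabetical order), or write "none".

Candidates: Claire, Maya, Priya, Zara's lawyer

Claire, Maya, Priya

*her* is a pronoun; Principle B requires it to be free in its binding domain — the clause headed by 'fired'.
— Claire: subject of the matrix clause; c-commands the pronoun but lies outside its binding domain — allowed.
— Maya: object of the clause headed by 'reminded'; c-commands the pronoun but lies outside its binding domain — allowed.
— Priya: possessor inside the subject DP of the clause headed by 'argued'; does not c-command the pronoun — Principle B does not apply; allowed.
— Zara's lawyer: subject of the clause headed by 'fired'; c-commands the pronoun within its binding domain — blocked (Principle B).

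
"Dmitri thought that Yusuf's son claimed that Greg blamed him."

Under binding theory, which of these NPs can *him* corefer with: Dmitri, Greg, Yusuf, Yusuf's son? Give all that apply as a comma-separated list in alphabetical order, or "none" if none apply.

*him* is a pronoun; Principle B requires it to be free in its binding domain — the clause headed by 'blamed'.
— Dmitri: subject of the matrix clause; c-commands the pronoun but lies outside its binding domain — allowed.
— Greg: subject of the clause headed by 'blamed'; c-commands the pronoun within its binding domain — blocked (Principle B).
— Yusuf: possessor inside the subject DP of the clause headed by 'claimed'; does not c-command the pronoun — Principle B does not apply; allowed.
— Yusuf's son: subject of the clause headed by 'claimed'; c-commands the pronoun but lies outside its binding domain — allowed.

Dmitri, Yusuf, Yusuf's son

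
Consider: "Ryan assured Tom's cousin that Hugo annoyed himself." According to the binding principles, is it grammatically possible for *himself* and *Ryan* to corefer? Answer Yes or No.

No

*himself* is a reflexive; Principle A requires it to be bound within its binding domain — the clause headed by 'annoyed'.
— Ryan: subject of the matrix clause; c-commands the reflexive but lies outside its binding domain — cannot bind it (Principle A).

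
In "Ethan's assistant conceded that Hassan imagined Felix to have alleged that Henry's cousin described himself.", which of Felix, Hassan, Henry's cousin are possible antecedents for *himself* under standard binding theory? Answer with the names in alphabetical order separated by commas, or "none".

Henry's cousin

*himself* is a reflexive; Principle A requires it to be bound within its binding domain — the clause headed by 'described'.
— Felix: subject of the clause headed by 'alleged'; c-commands the reflexive but lies outside its binding domain — cannot bind it (Principle A).
— Hassan: subject of the clause headed by 'imagined'; c-commands the reflexive but lies outside its binding domain — cannot bind it (Principle A).
— Henry's cousin: subject of the clause headed by 'described'; c-commands the reflexive within its binding domain — allowed (Principle A).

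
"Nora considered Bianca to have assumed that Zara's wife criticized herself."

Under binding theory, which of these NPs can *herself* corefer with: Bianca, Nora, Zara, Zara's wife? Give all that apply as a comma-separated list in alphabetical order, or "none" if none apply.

Zara's wife

*herself* is a reflexive; Principle A requires it to be bound within its binding domain — the clause headed by 'criticized'.
— Bianca: subject of the clause headed by 'assumed'; c-commands the reflexive but lies outside its binding domain — cannot bind it (Principle A).
— Nora: subject of the matrix clause; c-commands the reflexive but lies outside its binding domain — cannot bind it (Principle A).
— Zara: possessor inside the subject DP of the clause headed by 'criticized'; does not c-command the reflexive — cannot bind it (Principle A).
— Zara's wife: subject of the clause headed by 'criticized'; c-commands the reflexive within its binding domain — allowed (Principle A).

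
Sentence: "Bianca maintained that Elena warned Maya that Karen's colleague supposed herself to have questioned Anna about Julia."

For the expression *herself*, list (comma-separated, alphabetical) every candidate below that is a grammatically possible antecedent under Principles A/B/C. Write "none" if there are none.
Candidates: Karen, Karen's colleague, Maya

Karen's colleague

*herself* is a reflexive; Principle A requires it to be bound within its binding domain — the clause headed by 'supposed'.
— Karen: possessor inside the subject DP of the clause headed by 'supposed'; does not c-command the reflexive — cannot bind it (Principle A).
— Karen's colleague: subject of the clause headed by 'supposed'; c-commands the reflexive within its binding domain — allowed (Principle A).
— Maya: object of the clause headed by 'warned'; c-commands the reflexive but lies outside its binding domain — cannot bind it (Principle A).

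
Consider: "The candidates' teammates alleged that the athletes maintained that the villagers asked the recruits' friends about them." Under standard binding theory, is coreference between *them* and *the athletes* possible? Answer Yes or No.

Yes

*the athletes* is an R-expression; Principle C requires it to be free (not bound by any c-commanding expression).
— them: second object of the clause headed by 'asked'; the pronoun does not c-command the R-expression — coreference allowed.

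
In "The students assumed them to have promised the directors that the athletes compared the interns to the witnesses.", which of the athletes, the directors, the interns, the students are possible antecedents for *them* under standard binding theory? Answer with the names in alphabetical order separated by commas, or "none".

none

*them* is a pronoun; Principle B requires it to be free in its binding domain — the matrix clause.
— the athletes: subject of the clause headed by 'compared'; is c-commanded by the pronoun; coreference would bind this R-expression — blocked (Principle C).
— the directors: object of the clause headed by 'promised'; is c-commanded by the pronoun; coreference would bind this R-expression — blocked (Principle C).
— the interns: object of the clause headed by 'compared'; is c-commanded by the pronoun; coreference would bind this R-expression — blocked (Principle C).
— the students: subject of the matrix clause; c-commands the pronoun within its binding domain — blocked (Principle B).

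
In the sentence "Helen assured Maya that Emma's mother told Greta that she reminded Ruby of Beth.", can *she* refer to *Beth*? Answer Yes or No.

*she* is a pronoun; Principle B requires it to be free in its binding domain — the clause headed by 'reminded'.
— Beth: second object of the clause headed by 'reminded'; is c-commanded by the pronoun; coreference would bind this R-expression — blocked (Principle C).

No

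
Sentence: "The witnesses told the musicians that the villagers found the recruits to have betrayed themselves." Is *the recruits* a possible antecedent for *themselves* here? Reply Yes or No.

Yes

*themselves* is a reflexive; Principle A requires it to be bound within its binding domain — the clause headed by 'betrayed'.
— the recruits: subject of the clause headed by 'betrayed'; c-commands the reflexive within its binding domain — allowed (Principle A).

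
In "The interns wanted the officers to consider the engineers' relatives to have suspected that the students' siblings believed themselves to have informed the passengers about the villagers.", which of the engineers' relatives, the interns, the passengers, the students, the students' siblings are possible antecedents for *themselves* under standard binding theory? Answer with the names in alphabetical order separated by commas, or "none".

the students' siblings

*themselves* is a reflexive; Principle A requires it to be bound within its binding domain — the clause headed by 'believed'.
— the engineers' relatives: subject of the clause headed by 'suspected'; c-commands the reflexive but lies outside its binding domain — cannot bind it (Principle A).
— the interns: subject of the matrix clause; c-commands the reflexive but lies outside its binding domain — cannot bind it (Principle A).
— the passengers: object of the clause headed by 'informed'; does not c-command the reflexive — cannot bind it (Principle A).
— the students: possessor inside the subject DP of the clause headed by 'believed'; does not c-command the reflexive — cannot bind it (Principle A).
— the students' siblings: subject of the clause headed by 'believed'; c-commands the reflexive within its binding domain — allowed (Principle A).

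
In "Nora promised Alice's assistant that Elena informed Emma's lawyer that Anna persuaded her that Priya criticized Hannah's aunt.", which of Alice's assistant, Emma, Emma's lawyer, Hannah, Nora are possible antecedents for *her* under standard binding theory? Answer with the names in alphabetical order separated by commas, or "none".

*her* is a pronoun; Principle B requires it to be free in its binding domain — the clause headed by 'persuaded'.
— Alice's assistant: object of the matrix clause; c-commands the pronoun but lies outside its binding domain — allowed.
— Emma: possessor inside the object DP of the clause headed by 'informed'; does not c-command the pronoun — Principle B does not apply; allowed.
— Emma's lawyer: object of the clause headed by 'informed'; c-commands the pronoun but lies outside its binding domain — allowed.
— Hannah: possessor inside the object DP of the clause headed by 'criticized'; is c-commanded by the pronoun; coreference would bind this R-expression — blocked (Principle C).
— Nora: subject of the matrix clause; c-commands the pronoun but lies outside its binding domain — allowed.

Alice's assistant, Emma, Emma's lawyer, Nora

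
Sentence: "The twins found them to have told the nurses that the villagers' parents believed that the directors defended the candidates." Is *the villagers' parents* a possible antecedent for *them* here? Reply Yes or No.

No

*them* is a pronoun; Principle B requires it to be free in its binding domain — the matrix clause.
— the villagers' parents: subject of the clause headed by 'believed'; is c-commanded by the pronoun; coreference would bind this R-expression — blocked (Principle C).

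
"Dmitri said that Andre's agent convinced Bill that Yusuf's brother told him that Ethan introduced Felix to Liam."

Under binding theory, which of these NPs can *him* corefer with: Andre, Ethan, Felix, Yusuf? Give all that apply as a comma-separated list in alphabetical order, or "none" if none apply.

*him* is a pronoun; Principle B requires it to be free in its binding domain — the clause headed by 'told'.
— Andre: possessor inside the subject DP of the clause headed by 'convinced'; does not c-command the pronoun — Principle B does not apply; allowed.
— Ethan: subject of the clause headed by 'introduced'; is c-commanded by the pronoun; coreference would bind this R-expression — blocked (Principle C).
— Felix: object of the clause headed by 'introduced'; is c-commanded by the pronoun; coreference would bind this R-expression — blocked (Principle C).
— Yusuf: possessor inside the subject DP of the clause headed by 'told'; does not c-command the pronoun — Principle B does not apply; allowed.

Andre, Yusuf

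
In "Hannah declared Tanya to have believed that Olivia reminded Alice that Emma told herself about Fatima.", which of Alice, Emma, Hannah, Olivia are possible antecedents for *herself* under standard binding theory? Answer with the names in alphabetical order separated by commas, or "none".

Emma

*herself* is a reflexive; Principle A requires it to be bound within its binding domain — the clause headed by 'told'.
— Alice: object of the clause headed by 'reminded'; c-commands the reflexive but lies outside its binding domain — cannot bind it (Principle A).
— Emma: subject of the clause headed by 'told'; c-commands the reflexive within its binding domain — allowed (Principle A).
— Hannah: subject of the matrix clause; c-commands the reflexive but lies outside its binding domain — cannot bind it (Principle A).
— Olivia: subject of the clause headed by 'reminded'; c-commands the reflexive but lies outside its binding domain — cannot bind it (Principle A).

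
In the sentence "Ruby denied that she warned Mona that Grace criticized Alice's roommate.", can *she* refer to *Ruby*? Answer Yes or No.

*she* is a pronoun; Principle B requires it to be free in its binding domain — the clause headed by 'warned'.
— Ruby: subject of the matrix clause; c-commands the pronoun but lies outside its binding domain — allowed.

Yes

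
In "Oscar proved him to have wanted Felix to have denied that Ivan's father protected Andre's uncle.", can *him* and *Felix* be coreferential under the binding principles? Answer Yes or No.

No

*Felix* is an R-expression; Principle C requires it to be free (not bound by any c-commanding expression).
— him: subject of the clause headed by 'wanted'; the pronoun c-commands the R-expression — coreference blocked (Principle C).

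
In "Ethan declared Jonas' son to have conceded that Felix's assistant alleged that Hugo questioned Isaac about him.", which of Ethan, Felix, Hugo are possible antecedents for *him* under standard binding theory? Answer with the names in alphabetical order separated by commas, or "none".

Ethan, Felix

*him* is a pronoun; Principle B requires it to be free in its binding domain — the clause headed by 'questioned'.
— Ethan: subject of the matrix clause; c-commands the pronoun but lies outside its binding domain — allowed.
— Felix: possessor inside the subject DP of the clause headed by 'alleged'; does not c-command the pronoun — Principle B does not apply; allowed.
— Hugo: subject of the clause headed by 'questioned'; c-commands the pronoun within its binding domain — blocked (Principle B).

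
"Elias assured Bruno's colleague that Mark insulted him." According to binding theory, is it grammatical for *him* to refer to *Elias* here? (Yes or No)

Yes

*Elias* is an R-expression; Principle C requires it to be free (not bound by any c-commanding expression).
— him: object of the clause headed by 'insulted'; the pronoun does not c-command the R-expression — coreference allowed.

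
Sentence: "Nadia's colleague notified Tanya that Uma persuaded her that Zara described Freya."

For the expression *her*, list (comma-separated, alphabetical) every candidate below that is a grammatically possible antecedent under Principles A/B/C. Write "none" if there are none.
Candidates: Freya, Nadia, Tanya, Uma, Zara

*her* is a pronoun; Principle B requires it to be free in its binding domain — the clause headed by 'persuaded'.
— Freya: object of the clause headed by 'described'; is c-commanded by the pronoun; coreference would bind this R-expression — blocked (Principle C).
— Nadia: possessor inside the subject DP of the matrix clause; does not c-command the pronoun — Principle B does not apply; allowed.
— Tanya: object of the matrix clause; c-commands the pronoun but lies outside its binding domain — allowed.
— Uma: subject of the clause headed by 'persuaded'; c-commands the pronoun within its binding domain — blocked (Principle B).
— Zara: subject of the clause headed by 'described'; is c-commanded by the pronoun; coreference would bind this R-expression — blocked (Principle C).

Nadia, Tanya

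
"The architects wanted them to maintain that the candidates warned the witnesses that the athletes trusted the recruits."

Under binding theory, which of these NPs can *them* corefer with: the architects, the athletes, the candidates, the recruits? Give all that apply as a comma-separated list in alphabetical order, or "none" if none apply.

none

*them* is a pronoun; Principle B requires it to be free in its binding domain — the matrix clause.
— the architects: subject of the matrix clause; c-commands the pronoun within its binding domain — blocked (Principle B).
— the athletes: subject of the clause headed by 'trusted'; is c-commanded by the pronoun; coreference would bind this R-expression — blocked (Principle C).
— the candidates: subject of the clause headed by 'warned'; is c-commanded by the pronoun; coreference would bind this R-expression — blocked (Principle C).
— the recruits: object of the clause headed by 'trusted'; is c-commanded by the pronoun; coreference would bind this R-expression — blocked (Principle C).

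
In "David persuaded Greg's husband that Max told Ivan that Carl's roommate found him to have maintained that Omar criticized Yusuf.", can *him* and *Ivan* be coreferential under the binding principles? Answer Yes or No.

Yes

*Ivan* is an R-expression; Principle C requires it to be free (not bound by any c-commanding expression).
— him: subject of the clause headed by 'maintained'; the pronoun does not c-command the R-expression — coreference allowed.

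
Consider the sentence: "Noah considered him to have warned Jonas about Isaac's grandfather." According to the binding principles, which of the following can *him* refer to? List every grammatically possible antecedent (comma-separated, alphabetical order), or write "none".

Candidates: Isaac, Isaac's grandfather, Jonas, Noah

none

*him* is a pronoun; Principle B requires it to be free in its binding domain — the matrix clause.
— Isaac: possessor inside the second object DP of the clause headed by 'warned'; is c-commanded by the pronoun; coreference would bind this R-expression — blocked (Principle C).
— Isaac's grandfather: second object of the clause headed by 'warned'; is c-commanded by the pronoun; coreference would bind this R-expression — blocked (Principle C).
— Jonas: object of the clause headed by 'warned'; is c-commanded by the pronoun; coreference would bind this R-expression — blocked (Principle C).
— Noah: subject of the matrix clause; c-commands the pronoun within its binding domain — blocked (Principle B).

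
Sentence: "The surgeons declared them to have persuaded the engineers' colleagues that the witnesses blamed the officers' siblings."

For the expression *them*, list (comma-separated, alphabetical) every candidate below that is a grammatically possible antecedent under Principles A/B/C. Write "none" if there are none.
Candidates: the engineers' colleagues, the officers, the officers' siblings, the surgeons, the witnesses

none

*them* is a pronoun; Principle B requires it to be free in its binding domain — the matrix clause.
— the engineers' colleagues: object of the clause headed by 'persuaded'; is c-commanded by the pronoun; coreference would bind this R-expression — blocked (Principle C).
— the officers: possessor inside the object DP of the clause headed by 'blamed'; is c-commanded by the pronoun; coreference would bind this R-expression — blocked (Principle C).
— the officers' siblings: object of the clause headed by 'blamed'; is c-commanded by the pronoun; coreference would bind this R-expression — blocked (Principle C).
— the surgeons: subject of the matrix clause; c-commands the pronoun within its binding domain — blocked (Principle B).
— the witnesses: subject of the clause headed by 'blamed'; is c-commanded by the pronoun; coreference would bind this R-expression — blocked (Principle C).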